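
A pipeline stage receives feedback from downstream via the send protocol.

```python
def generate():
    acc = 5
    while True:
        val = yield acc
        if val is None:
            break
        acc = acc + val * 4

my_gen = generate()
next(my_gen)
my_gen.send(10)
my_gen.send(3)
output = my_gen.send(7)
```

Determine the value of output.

Step 1: next() -> yield acc=5.
Step 2: send(10) -> val=10, acc = 5 + 10*4 = 45, yield 45.
Step 3: send(3) -> val=3, acc = 45 + 3*4 = 57, yield 57.
Step 4: send(7) -> val=7, acc = 57 + 7*4 = 85, yield 85.
Therefore output = 85.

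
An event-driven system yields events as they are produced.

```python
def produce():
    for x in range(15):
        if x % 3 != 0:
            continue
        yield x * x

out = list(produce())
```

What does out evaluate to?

Step 1: Only yield x**2 when x is divisible by 3:
  x=0: 0 % 3 == 0, yield 0**2 = 0
  x=3: 3 % 3 == 0, yield 3**2 = 9
  x=6: 6 % 3 == 0, yield 6**2 = 36
  x=9: 9 % 3 == 0, yield 9**2 = 81
  x=12: 12 % 3 == 0, yield 12**2 = 144
Therefore out = [0, 9, 36, 81, 144].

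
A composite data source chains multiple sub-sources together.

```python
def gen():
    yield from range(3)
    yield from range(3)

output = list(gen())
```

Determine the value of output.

Step 1: Trace yields in order:
  yield 0
  yield 1
  yield 2
  yield 0
  yield 1
  yield 2
Therefore output = [0, 1, 2, 0, 1, 2].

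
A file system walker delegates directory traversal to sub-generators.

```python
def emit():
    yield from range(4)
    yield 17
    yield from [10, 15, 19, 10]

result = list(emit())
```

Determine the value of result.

Step 1: Trace yields in order:
  yield 0
  yield 1
  yield 2
  yield 3
  yield 17
  yield 10
  yield 15
  yield 19
  yield 10
Therefore result = [0, 1, 2, 3, 17, 10, 15, 19, 10].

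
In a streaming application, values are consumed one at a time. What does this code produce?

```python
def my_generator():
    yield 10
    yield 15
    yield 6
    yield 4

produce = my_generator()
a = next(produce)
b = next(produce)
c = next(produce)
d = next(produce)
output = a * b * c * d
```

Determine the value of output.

Step 1: Create generator and consume all values:
  a = next(produce) = 10
  b = next(produce) = 15
  c = next(produce) = 6
  d = next(produce) = 4
Step 2: output = 10 * 15 * 6 * 4 = 3600.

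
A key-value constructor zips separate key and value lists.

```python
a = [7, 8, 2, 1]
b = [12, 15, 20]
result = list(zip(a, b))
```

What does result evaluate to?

Step 1: zip stops at shortest (len(a)=4, len(b)=3):
  Index 0: (7, 12)
  Index 1: (8, 15)
  Index 2: (2, 20)
Step 2: Last element of a (1) has no pair, dropped.
Therefore result = [(7, 12), (8, 15), (2, 20)].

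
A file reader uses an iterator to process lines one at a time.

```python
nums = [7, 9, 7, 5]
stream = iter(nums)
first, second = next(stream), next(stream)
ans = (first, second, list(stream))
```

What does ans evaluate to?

Step 1: Create iterator over [7, 9, 7, 5].
Step 2: first = 7, second = 9.
Step 3: Remaining elements: [7, 5].
Therefore ans = (7, 9, [7, 5]).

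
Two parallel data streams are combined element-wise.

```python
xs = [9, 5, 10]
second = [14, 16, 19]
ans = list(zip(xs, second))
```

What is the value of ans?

Step 1: zip pairs elements at same index:
  Index 0: (9, 14)
  Index 1: (5, 16)
  Index 2: (10, 19)
Therefore ans = [(9, 14), (5, 16), (10, 19)].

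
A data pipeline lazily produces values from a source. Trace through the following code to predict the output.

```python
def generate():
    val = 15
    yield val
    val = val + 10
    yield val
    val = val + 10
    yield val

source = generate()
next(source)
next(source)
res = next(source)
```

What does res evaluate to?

Step 1: Trace through generator execution:
  Yield 1: val starts at 15, yield 15
  Yield 2: val = 15 + 10 = 25, yield 25
  Yield 3: val = 25 + 10 = 35, yield 35
Step 2: First next() gets 15, second next() gets the second value, third next() yields 35.
Therefore res = 35.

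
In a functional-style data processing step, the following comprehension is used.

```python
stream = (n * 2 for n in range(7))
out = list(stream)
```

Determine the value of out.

Step 1: For each n in range(7), compute n*2:
  n=0: 0*2 = 0
  n=1: 1*2 = 2
  n=2: 2*2 = 4
  n=3: 3*2 = 6
  n=4: 4*2 = 8
  n=5: 5*2 = 10
  n=6: 6*2 = 12
Therefore out = [0, 2, 4, 6, 8, 10, 12].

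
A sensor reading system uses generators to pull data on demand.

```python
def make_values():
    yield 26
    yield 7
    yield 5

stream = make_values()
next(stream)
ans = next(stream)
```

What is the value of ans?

Step 1: make_values() creates a generator.
Step 2: next(stream) yields 26 (consumed and discarded).
Step 3: next(stream) yields 7, assigned to ans.
Therefore ans = 7.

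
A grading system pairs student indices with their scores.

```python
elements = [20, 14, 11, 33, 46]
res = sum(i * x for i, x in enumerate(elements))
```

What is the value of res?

Step 1: Compute i * x for each (i, x) in enumerate([20, 14, 11, 33, 46]):
  i=0, x=20: 0*20 = 0
  i=1, x=14: 1*14 = 14
  i=2, x=11: 2*11 = 22
  i=3, x=33: 3*33 = 99
  i=4, x=46: 4*46 = 184
Step 2: sum = 0 + 14 + 22 + 99 + 184 = 319.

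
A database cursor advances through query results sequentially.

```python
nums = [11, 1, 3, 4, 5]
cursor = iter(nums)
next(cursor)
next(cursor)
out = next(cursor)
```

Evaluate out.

Step 1: Create iterator over [11, 1, 3, 4, 5].
Step 2: next() consumes 11.
Step 3: next() consumes 1.
Step 4: next() returns 3.
Therefore out = 3.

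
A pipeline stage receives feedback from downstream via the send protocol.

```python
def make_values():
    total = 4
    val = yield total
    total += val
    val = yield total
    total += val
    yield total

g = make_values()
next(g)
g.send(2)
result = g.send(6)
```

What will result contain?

Step 1: next() -> yield total=4.
Step 2: send(2) -> val=2, total = 4+2 = 6, yield 6.
Step 3: send(6) -> val=6, total = 6+6 = 12, yield 12.
Therefore result = 12.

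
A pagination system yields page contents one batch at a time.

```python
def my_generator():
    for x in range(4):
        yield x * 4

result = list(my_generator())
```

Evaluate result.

Step 1: For each x in range(4), yield x * 4:
  x=0: yield 0 * 4 = 0
  x=1: yield 1 * 4 = 4
  x=2: yield 2 * 4 = 8
  x=3: yield 3 * 4 = 12
Therefore result = [0, 4, 8, 12].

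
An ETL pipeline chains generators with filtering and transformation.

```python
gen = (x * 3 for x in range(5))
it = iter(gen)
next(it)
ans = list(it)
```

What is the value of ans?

Step 1: Generator produces [0, 3, 6, 9, 12].
Step 2: next(it) consumes first element (0).
Step 3: list(it) collects remaining: [3, 6, 9, 12].
Therefore ans = [3, 6, 9, 12].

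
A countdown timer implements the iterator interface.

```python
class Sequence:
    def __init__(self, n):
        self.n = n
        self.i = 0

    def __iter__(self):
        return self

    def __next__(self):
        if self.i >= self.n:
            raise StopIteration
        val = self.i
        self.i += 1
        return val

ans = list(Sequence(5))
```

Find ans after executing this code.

Step 1: Sequence(5) creates an iterator counting 0 to 4.
Step 2: list() consumes all values: [0, 1, 2, 3, 4].
Therefore ans = [0, 1, 2, 3, 4].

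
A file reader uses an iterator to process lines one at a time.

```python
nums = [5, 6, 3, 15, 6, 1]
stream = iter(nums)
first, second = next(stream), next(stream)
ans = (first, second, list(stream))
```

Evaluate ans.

Step 1: Create iterator over [5, 6, 3, 15, 6, 1].
Step 2: first = 5, second = 6.
Step 3: Remaining elements: [3, 15, 6, 1].
Therefore ans = (5, 6, [3, 15, 6, 1]).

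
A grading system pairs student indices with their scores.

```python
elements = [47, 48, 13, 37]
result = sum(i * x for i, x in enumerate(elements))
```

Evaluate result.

Step 1: Compute i * x for each (i, x) in enumerate([47, 48, 13, 37]):
  i=0, x=47: 0*47 = 0
  i=1, x=48: 1*48 = 48
  i=2, x=13: 2*13 = 26
  i=3, x=37: 3*37 = 111
Step 2: sum = 0 + 48 + 26 + 111 = 185.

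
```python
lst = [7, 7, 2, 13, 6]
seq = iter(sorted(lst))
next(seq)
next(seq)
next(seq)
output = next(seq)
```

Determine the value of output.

Step 1: sorted([7, 7, 2, 13, 6]) = [2, 6, 7, 7, 13].
Step 2: Create iterator and skip 3 elements.
Step 3: next() returns 7.
Therefore output = 7.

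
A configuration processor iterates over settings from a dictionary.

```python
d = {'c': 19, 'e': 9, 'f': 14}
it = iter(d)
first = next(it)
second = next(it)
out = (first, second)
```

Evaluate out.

Step 1: iter(d) iterates over keys: ['c', 'e', 'f'].
Step 2: first = next(it) = 'c', second = next(it) = 'e'.
Therefore out = ('c', 'e').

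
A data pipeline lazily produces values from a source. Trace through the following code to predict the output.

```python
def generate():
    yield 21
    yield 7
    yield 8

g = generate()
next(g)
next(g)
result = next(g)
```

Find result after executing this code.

Step 1: generate() creates a generator.
Step 2: next(g) yields 21 (consumed and discarded).
Step 3: next(g) yields 7 (consumed and discarded).
Step 4: next(g) yields 8, assigned to result.
Therefore result = 8.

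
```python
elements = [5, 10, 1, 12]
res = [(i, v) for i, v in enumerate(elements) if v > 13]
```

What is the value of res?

Step 1: Filter enumerate([5, 10, 1, 12]) keeping v > 13:
  (0, 5): 5 <= 13, excluded
  (1, 10): 10 <= 13, excluded
  (2, 1): 1 <= 13, excluded
  (3, 12): 12 <= 13, excluded
Therefore res = [].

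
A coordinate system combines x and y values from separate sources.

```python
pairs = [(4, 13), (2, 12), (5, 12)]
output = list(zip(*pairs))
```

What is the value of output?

Step 1: zip(*pairs) transposes: unzips [(4, 13), (2, 12), (5, 12)] into separate sequences.
Step 2: First elements: (4, 2, 5), second elements: (13, 12, 12).
Therefore output = [(4, 2, 5), (13, 12, 12)].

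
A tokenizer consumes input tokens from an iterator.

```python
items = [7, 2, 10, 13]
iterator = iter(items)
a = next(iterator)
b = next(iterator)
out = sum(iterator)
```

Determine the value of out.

Step 1: Create iterator over [7, 2, 10, 13].
Step 2: a = next() = 7, b = next() = 2.
Step 3: sum() of remaining [10, 13] = 23.
Therefore out = 23.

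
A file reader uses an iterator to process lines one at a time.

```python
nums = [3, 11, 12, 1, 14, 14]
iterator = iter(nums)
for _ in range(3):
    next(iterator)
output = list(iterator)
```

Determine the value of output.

Step 1: Create iterator over [3, 11, 12, 1, 14, 14].
Step 2: Advance 3 positions (consuming [3, 11, 12]).
Step 3: list() collects remaining elements: [1, 14, 14].
Therefore output = [1, 14, 14].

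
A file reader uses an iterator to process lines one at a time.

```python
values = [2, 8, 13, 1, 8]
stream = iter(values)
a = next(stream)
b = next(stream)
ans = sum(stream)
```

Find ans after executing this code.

Step 1: Create iterator over [2, 8, 13, 1, 8].
Step 2: a = next() = 2, b = next() = 8.
Step 3: sum() of remaining [13, 1, 8] = 22.
Therefore ans = 22.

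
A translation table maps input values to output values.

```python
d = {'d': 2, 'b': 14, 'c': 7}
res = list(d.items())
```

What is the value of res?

Step 1: d.items() returns (key, value) pairs in insertion order.
Therefore res = [('d', 2), ('b', 14), ('c', 7)].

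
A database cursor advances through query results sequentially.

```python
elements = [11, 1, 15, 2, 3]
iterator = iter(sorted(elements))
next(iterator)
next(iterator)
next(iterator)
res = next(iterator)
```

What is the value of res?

Step 1: sorted([11, 1, 15, 2, 3]) = [1, 2, 3, 11, 15].
Step 2: Create iterator and skip 3 elements.
Step 3: next() returns 11.
Therefore res = 11.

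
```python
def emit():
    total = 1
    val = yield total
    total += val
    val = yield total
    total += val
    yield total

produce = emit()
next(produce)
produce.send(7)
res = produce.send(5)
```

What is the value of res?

Step 1: next() -> yield total=1.
Step 2: send(7) -> val=7, total = 1+7 = 8, yield 8.
Step 3: send(5) -> val=5, total = 8+5 = 13, yield 13.
Therefore res = 13.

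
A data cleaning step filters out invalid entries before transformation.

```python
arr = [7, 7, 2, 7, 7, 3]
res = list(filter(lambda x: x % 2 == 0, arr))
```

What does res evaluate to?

Step 1: Filter elements divisible by 2:
  7 % 2 = 1: removed
  7 % 2 = 1: removed
  2 % 2 = 0: kept
  7 % 2 = 1: removed
  7 % 2 = 1: removed
  3 % 2 = 1: removed
Therefore res = [2].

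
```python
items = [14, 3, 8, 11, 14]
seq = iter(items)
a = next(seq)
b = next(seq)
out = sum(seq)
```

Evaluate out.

Step 1: Create iterator over [14, 3, 8, 11, 14].
Step 2: a = next() = 14, b = next() = 3.
Step 3: sum() of remaining [8, 11, 14] = 33.
Therefore out = 33.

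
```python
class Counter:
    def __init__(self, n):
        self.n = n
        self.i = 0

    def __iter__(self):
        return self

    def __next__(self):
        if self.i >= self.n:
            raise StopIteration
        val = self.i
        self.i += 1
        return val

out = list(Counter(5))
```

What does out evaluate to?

Step 1: Counter(5) creates an iterator counting 0 to 4.
Step 2: list() consumes all values: [0, 1, 2, 3, 4].
Therefore out = [0, 1, 2, 3, 4].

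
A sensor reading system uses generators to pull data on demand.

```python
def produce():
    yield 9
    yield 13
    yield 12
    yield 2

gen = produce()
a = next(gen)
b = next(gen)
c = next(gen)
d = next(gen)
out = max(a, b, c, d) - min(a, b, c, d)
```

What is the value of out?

Step 1: Create generator and consume all values:
  a = next(gen) = 9
  b = next(gen) = 13
  c = next(gen) = 12
  d = next(gen) = 2
Step 2: max = 13, min = 2, out = 13 - 2 = 11.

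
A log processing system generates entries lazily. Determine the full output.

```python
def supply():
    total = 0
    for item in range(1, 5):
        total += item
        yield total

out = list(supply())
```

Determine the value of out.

Step 1: Generator accumulates running sum:
  item=1: total = 1, yield 1
  item=2: total = 3, yield 3
  item=3: total = 6, yield 6
  item=4: total = 10, yield 10
Therefore out = [1, 3, 6, 10].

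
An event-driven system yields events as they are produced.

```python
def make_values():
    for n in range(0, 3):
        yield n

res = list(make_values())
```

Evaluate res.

Step 1: The generator yields each value from range(0, 3).
Step 2: list() consumes all yields: [0, 1, 2].
Therefore res = [0, 1, 2].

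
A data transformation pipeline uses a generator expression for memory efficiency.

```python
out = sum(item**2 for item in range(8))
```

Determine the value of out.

Step 1: Compute item**2 for each item in range(8):
  item=0: 0**2 = 0
  item=1: 1**2 = 1
  item=2: 2**2 = 4
  item=3: 3**2 = 9
  item=4: 4**2 = 16
  item=5: 5**2 = 25
  item=6: 6**2 = 36
  item=7: 7**2 = 49
Step 2: sum = 0 + 1 + 4 + 9 + 16 + 25 + 36 + 49 = 140.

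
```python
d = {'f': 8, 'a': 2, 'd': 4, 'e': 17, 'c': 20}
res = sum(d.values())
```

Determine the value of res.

Step 1: d.values() = [8, 2, 4, 17, 20].
Step 2: sum = 51.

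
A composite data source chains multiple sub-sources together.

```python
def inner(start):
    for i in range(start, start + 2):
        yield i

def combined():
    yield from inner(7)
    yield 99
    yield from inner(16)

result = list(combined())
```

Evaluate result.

Step 1: combined() delegates to inner(7):
  yield 7
  yield 8
Step 2: yield 99
Step 3: Delegates to inner(16):
  yield 16
  yield 17
Therefore result = [7, 8, 99, 16, 17].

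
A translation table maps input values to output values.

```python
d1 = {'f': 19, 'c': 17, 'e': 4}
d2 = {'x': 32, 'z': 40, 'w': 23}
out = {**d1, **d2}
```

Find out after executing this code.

Step 1: Merge d1 and d2 (d2 values override on key conflicts).
Step 2: d1 has keys ['f', 'c', 'e'], d2 has keys ['x', 'z', 'w'].
Therefore out = {'f': 19, 'c': 17, 'e': 4, 'x': 32, 'z': 40, 'w': 23}.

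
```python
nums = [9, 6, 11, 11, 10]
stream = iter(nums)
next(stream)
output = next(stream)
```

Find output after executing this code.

Step 1: Create iterator over [9, 6, 11, 11, 10].
Step 2: next() consumes 9.
Step 3: next() returns 6.
Therefore output = 6.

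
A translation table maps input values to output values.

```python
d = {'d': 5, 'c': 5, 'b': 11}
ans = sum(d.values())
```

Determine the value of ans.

Step 1: d.values() = [5, 5, 11].
Step 2: sum = 21.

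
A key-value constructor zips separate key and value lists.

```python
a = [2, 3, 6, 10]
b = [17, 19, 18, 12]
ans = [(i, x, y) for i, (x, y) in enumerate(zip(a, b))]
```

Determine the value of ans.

Step 1: enumerate(zip(a, b)) gives index with paired elements:
  i=0: (2, 17)
  i=1: (3, 19)
  i=2: (6, 18)
  i=3: (10, 12)
Therefore ans = [(0, 2, 17), (1, 3, 19), (2, 6, 18), (3, 10, 12)].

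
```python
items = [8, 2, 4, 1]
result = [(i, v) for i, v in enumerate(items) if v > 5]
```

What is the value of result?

Step 1: Filter enumerate([8, 2, 4, 1]) keeping v > 5:
  (0, 8): 8 > 5, included
  (1, 2): 2 <= 5, excluded
  (2, 4): 4 <= 5, excluded
  (3, 1): 1 <= 5, excluded
Therefore result = [(0, 8)].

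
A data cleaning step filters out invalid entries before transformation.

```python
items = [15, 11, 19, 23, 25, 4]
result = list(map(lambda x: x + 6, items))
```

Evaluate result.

Step 1: Apply lambda x: x + 6 to each element:
  15 -> 21
  11 -> 17
  19 -> 25
  23 -> 29
  25 -> 31
  4 -> 10
Therefore result = [21, 17, 25, 29, 31, 10].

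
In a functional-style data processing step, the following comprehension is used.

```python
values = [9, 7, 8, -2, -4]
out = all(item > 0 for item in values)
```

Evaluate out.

Step 1: Check item > 0 for each element in [9, 7, 8, -2, -4]:
  9 > 0: True
  7 > 0: True
  8 > 0: True
  -2 > 0: False
  -4 > 0: False
Step 2: all() returns False.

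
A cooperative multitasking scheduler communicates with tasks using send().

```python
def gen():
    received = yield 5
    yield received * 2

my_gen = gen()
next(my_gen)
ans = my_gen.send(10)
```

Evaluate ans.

Step 1: next(my_gen) advances to first yield, producing 5.
Step 2: send(10) resumes, received = 10.
Step 3: yield received * 2 = 10 * 2 = 20.
Therefore ans = 20.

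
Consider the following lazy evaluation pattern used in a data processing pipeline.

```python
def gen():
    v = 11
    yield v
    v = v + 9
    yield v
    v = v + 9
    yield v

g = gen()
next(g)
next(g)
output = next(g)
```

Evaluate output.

Step 1: Trace through generator execution:
  Yield 1: v starts at 11, yield 11
  Yield 2: v = 11 + 9 = 20, yield 20
  Yield 3: v = 20 + 9 = 29, yield 29
Step 2: First next() gets 11, second next() gets the second value, third next() yields 29.
Therefore output = 29.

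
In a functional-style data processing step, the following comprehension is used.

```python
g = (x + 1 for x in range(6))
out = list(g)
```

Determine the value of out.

Step 1: For each x in range(6), compute x+1:
  x=0: 0+1 = 1
  x=1: 1+1 = 2
  x=2: 2+1 = 3
  x=3: 3+1 = 4
  x=4: 4+1 = 5
  x=5: 5+1 = 6
Therefore out = [1, 2, 3, 4, 5, 6].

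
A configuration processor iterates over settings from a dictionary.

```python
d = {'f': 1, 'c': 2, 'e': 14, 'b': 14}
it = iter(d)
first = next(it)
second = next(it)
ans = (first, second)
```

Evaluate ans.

Step 1: iter(d) iterates over keys: ['f', 'c', 'e', 'b'].
Step 2: first = next(it) = 'f', second = next(it) = 'c'.
Therefore ans = ('f', 'c').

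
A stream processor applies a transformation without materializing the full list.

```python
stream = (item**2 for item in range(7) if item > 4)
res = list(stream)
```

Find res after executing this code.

Step 1: For range(7), keep item > 4, then square:
  item=0: 0 <= 4, excluded
  item=1: 1 <= 4, excluded
  item=2: 2 <= 4, excluded
  item=3: 3 <= 4, excluded
  item=4: 4 <= 4, excluded
  item=5: 5 > 4, yield 5**2 = 25
  item=6: 6 > 4, yield 6**2 = 36
Therefore res = [25, 36].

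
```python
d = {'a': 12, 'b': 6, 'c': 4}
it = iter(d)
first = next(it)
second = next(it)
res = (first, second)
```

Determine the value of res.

Step 1: iter(d) iterates over keys: ['a', 'b', 'c'].
Step 2: first = next(it) = 'a', second = next(it) = 'b'.
Therefore res = ('a', 'b').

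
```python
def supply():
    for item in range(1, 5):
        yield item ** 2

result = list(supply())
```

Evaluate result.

Step 1: For each item in range(1, 5), yield item**2:
  item=1: yield 1**2 = 1
  item=2: yield 2**2 = 4
  item=3: yield 3**2 = 9
  item=4: yield 4**2 = 16
Therefore result = [1, 4, 9, 16].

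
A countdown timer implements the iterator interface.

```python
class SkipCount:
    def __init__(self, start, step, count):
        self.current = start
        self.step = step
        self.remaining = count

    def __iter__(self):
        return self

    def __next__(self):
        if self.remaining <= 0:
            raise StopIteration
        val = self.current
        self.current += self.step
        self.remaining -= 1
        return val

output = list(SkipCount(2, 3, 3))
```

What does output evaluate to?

Step 1: SkipCount starts at 2, increments by 3, for 3 steps:
  Yield 2, then current += 3
  Yield 5, then current += 3
  Yield 8, then current += 3
Therefore output = [2, 5, 8].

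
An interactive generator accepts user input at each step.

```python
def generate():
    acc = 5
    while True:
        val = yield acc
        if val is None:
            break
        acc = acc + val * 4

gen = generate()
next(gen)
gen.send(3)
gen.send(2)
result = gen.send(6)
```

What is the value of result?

Step 1: next() -> yield acc=5.
Step 2: send(3) -> val=3, acc = 5 + 3*4 = 17, yield 17.
Step 3: send(2) -> val=2, acc = 17 + 2*4 = 25, yield 25.
Step 4: send(6) -> val=6, acc = 25 + 6*4 = 49, yield 49.
Therefore result = 49.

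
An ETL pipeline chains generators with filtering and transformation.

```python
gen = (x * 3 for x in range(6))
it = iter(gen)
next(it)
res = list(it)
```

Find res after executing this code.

Step 1: Generator produces [0, 3, 6, 9, 12, 15].
Step 2: next(it) consumes first element (0).
Step 3: list(it) collects remaining: [3, 6, 9, 12, 15].
Therefore res = [3, 6, 9, 12, 15].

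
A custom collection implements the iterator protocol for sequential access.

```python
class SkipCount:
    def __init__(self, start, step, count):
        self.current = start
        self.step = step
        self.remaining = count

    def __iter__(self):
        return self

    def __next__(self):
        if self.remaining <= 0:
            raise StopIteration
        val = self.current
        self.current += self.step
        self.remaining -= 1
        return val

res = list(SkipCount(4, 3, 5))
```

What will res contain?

Step 1: SkipCount starts at 4, increments by 3, for 5 steps:
  Yield 4, then current += 3
  Yield 7, then current += 3
  Yield 10, then current += 3
  Yield 13, then current += 3
  Yield 16, then current += 3
Therefore res = [4, 7, 10, 13, 16].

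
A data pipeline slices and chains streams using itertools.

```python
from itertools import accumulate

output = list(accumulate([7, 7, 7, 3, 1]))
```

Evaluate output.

Step 1: accumulate computes running sums:
  + 7 = 7
  + 7 = 14
  + 7 = 21
  + 3 = 24
  + 1 = 25
Therefore output = [7, 14, 21, 24, 25].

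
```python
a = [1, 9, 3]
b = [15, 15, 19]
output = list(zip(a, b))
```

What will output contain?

Step 1: zip pairs elements at same index:
  Index 0: (1, 15)
  Index 1: (9, 15)
  Index 2: (3, 19)
Therefore output = [(1, 15), (9, 15), (3, 19)].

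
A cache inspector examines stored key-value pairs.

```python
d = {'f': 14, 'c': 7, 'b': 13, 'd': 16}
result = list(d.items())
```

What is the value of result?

Step 1: d.items() returns (key, value) pairs in insertion order.
Therefore result = [('f', 14), ('c', 7), ('b', 13), ('d', 16)].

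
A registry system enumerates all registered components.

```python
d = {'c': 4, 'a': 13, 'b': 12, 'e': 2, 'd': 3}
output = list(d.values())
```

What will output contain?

Step 1: d.values() returns the dictionary values in insertion order.
Therefore output = [4, 13, 12, 2, 3].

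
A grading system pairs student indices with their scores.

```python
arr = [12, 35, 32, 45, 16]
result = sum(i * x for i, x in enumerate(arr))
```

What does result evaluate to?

Step 1: Compute i * x for each (i, x) in enumerate([12, 35, 32, 45, 16]):
  i=0, x=12: 0*12 = 0
  i=1, x=35: 1*35 = 35
  i=2, x=32: 2*32 = 64
  i=3, x=45: 3*45 = 135
  i=4, x=16: 4*16 = 64
Step 2: sum = 0 + 35 + 64 + 135 + 64 = 298.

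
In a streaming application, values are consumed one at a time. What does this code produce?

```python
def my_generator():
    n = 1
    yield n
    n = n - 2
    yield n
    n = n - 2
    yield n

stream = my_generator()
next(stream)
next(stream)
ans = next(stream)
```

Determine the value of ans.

Step 1: Trace through generator execution:
  Yield 1: n starts at 1, yield 1
  Yield 2: n = 1 - 2 = -1, yield -1
  Yield 3: n = -1 - 2 = -3, yield -3
Step 2: First next() gets 1, second next() gets the second value, third next() yields -3.
Therefore ans = -3.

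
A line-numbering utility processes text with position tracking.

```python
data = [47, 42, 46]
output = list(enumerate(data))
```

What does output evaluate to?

Step 1: enumerate pairs each element with its index:
  (0, 47)
  (1, 42)
  (2, 46)
Therefore output = [(0, 47), (1, 42), (2, 46)].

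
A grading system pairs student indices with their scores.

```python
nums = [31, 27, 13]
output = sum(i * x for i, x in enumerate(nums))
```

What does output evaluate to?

Step 1: Compute i * x for each (i, x) in enumerate([31, 27, 13]):
  i=0, x=31: 0*31 = 0
  i=1, x=27: 1*27 = 27
  i=2, x=13: 2*13 = 26
Step 2: sum = 0 + 27 + 26 = 53.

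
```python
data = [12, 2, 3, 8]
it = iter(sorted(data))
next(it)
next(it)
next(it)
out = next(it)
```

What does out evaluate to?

Step 1: sorted([12, 2, 3, 8]) = [2, 3, 8, 12].
Step 2: Create iterator and skip 3 elements.
Step 3: next() returns 12.
Therefore out = 12.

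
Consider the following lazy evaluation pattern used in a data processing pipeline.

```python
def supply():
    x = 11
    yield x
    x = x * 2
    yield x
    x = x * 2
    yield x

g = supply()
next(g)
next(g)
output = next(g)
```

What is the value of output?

Step 1: Trace through generator execution:
  Yield 1: x starts at 11, yield 11
  Yield 2: x = 11 * 2 = 22, yield 22
  Yield 3: x = 22 * 2 = 44, yield 44
Step 2: First next() gets 11, second next() gets the second value, third next() yields 44.
Therefore output = 44.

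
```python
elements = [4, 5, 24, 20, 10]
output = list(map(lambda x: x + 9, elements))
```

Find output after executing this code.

Step 1: Apply lambda x: x + 9 to each element:
  4 -> 13
  5 -> 14
  24 -> 33
  20 -> 29
  10 -> 19
Therefore output = [13, 14, 33, 29, 19].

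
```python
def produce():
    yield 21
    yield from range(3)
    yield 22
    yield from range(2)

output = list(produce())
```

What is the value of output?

Step 1: Trace yields in order:
  yield 21
  yield 0
  yield 1
  yield 2
  yield 22
  yield 0
  yield 1
Therefore output = [21, 0, 1, 2, 22, 0, 1].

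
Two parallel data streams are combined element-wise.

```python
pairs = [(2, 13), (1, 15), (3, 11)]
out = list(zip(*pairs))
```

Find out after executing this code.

Step 1: zip(*pairs) transposes: unzips [(2, 13), (1, 15), (3, 11)] into separate sequences.
Step 2: First elements: (2, 1, 3), second elements: (13, 15, 11).
Therefore out = [(2, 1, 3), (13, 15, 11)].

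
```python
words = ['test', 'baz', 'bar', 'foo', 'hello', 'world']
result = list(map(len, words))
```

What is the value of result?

Step 1: Map len() to each word:
  'test' -> 4
  'baz' -> 3
  'bar' -> 3
  'foo' -> 3
  'hello' -> 5
  'world' -> 5
Therefore result = [4, 3, 3, 3, 5, 5].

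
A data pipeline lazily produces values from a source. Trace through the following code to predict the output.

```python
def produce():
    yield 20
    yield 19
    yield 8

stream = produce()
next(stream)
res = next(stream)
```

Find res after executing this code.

Step 1: produce() creates a generator.
Step 2: next(stream) yields 20 (consumed and discarded).
Step 3: next(stream) yields 19, assigned to res.
Therefore res = 19.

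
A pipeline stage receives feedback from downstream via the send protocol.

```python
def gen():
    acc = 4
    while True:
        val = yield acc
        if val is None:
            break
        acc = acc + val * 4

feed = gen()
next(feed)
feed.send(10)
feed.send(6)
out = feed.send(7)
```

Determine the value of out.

Step 1: next() -> yield acc=4.
Step 2: send(10) -> val=10, acc = 4 + 10*4 = 44, yield 44.
Step 3: send(6) -> val=6, acc = 44 + 6*4 = 68, yield 68.
Step 4: send(7) -> val=7, acc = 68 + 7*4 = 96, yield 96.
Therefore out = 96.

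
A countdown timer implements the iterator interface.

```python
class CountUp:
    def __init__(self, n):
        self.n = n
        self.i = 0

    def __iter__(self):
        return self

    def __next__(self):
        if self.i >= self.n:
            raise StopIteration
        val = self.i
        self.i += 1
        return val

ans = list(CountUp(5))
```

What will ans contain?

Step 1: CountUp(5) creates an iterator counting 0 to 4.
Step 2: list() consumes all values: [0, 1, 2, 3, 4].
Therefore ans = [0, 1, 2, 3, 4].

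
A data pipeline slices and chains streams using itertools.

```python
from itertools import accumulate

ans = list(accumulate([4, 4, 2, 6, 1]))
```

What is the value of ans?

Step 1: accumulate computes running sums:
  + 4 = 4
  + 4 = 8
  + 2 = 10
  + 6 = 16
  + 1 = 17
Therefore ans = [4, 8, 10, 16, 17].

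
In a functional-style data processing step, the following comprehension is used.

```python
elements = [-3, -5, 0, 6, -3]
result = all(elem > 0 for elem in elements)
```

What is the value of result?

Step 1: Check elem > 0 for each element in [-3, -5, 0, 6, -3]:
  -3 > 0: False
  -5 > 0: False
  0 > 0: False
  6 > 0: True
  -3 > 0: False
Step 2: all() returns False.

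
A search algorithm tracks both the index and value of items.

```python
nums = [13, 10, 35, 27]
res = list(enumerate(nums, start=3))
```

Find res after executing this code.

Step 1: enumerate with start=3:
  (3, 13)
  (4, 10)
  (5, 35)
  (6, 27)
Therefore res = [(3, 13), (4, 10), (5, 35), (6, 27)].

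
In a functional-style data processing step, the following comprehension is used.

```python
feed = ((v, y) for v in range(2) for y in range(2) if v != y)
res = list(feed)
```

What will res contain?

Step 1: Nested generator over range(2) x range(2) where v != y:
  (0, 0): excluded (v == y)
  (0, 1): included
  (1, 0): included
  (1, 1): excluded (v == y)
Therefore res = [(0, 1), (1, 0)].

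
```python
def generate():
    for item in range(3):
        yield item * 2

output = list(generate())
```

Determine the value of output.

Step 1: For each item in range(3), yield item * 2:
  item=0: yield 0 * 2 = 0
  item=1: yield 1 * 2 = 2
  item=2: yield 2 * 2 = 4
Therefore output = [0, 2, 4].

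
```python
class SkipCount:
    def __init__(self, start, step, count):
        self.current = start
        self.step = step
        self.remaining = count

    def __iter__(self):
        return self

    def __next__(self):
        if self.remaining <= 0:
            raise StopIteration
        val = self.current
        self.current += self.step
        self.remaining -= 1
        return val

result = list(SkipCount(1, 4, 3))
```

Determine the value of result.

Step 1: SkipCount starts at 1, increments by 4, for 3 steps:
  Yield 1, then current += 4
  Yield 5, then current += 4
  Yield 9, then current += 4
Therefore result = [1, 5, 9].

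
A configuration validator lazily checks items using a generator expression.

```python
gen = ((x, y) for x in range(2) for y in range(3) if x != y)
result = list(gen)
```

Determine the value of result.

Step 1: Nested generator over range(2) x range(3) where x != y:
  (0, 0): excluded (x == y)
  (0, 1): included
  (0, 2): included
  (1, 0): included
  (1, 1): excluded (x == y)
  (1, 2): included
Therefore result = [(0, 1), (0, 2), (1, 0), (1, 2)].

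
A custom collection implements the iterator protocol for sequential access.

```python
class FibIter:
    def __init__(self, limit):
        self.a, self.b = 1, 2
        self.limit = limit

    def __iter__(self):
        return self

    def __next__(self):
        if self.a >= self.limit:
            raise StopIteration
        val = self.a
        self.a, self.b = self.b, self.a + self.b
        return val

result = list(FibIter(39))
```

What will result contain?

Step 1: Fibonacci-like sequence (a=1, b=2) until >= 39:
  Yield 1, then a,b = 2,3
  Yield 2, then a,b = 3,5
  Yield 3, then a,b = 5,8
  Yield 5, then a,b = 8,13
  Yield 8, then a,b = 13,21
  Yield 13, then a,b = 21,34
  Yield 21, then a,b = 34,55
  Yield 34, then a,b = 55,89
Step 2: 55 >= 39, stop.
Therefore result = [1, 2, 3, 5, 8, 13, 21, 34].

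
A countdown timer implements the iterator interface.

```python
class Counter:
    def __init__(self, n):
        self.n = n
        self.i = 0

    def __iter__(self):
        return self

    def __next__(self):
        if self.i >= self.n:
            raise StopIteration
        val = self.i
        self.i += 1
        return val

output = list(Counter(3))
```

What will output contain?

Step 1: Counter(3) creates an iterator counting 0 to 2.
Step 2: list() consumes all values: [0, 1, 2].
Therefore output = [0, 1, 2].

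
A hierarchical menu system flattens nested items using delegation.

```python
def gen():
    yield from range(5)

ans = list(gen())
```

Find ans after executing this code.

Step 1: yield from delegates to the iterable, yielding each element.
Step 2: Collected values: [0, 1, 2, 3, 4].
Therefore ans = [0, 1, 2, 3, 4].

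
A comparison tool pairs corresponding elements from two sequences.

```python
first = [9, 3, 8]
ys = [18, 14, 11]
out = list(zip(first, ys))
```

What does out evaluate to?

Step 1: zip pairs elements at same index:
  Index 0: (9, 18)
  Index 1: (3, 14)
  Index 2: (8, 11)
Therefore out = [(9, 18), (3, 14), (8, 11)].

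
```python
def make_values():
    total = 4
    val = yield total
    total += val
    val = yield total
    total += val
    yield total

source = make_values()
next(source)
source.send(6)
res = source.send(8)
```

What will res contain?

Step 1: next() -> yield total=4.
Step 2: send(6) -> val=6, total = 4+6 = 10, yield 10.
Step 3: send(8) -> val=8, total = 10+8 = 18, yield 18.
Therefore res = 18.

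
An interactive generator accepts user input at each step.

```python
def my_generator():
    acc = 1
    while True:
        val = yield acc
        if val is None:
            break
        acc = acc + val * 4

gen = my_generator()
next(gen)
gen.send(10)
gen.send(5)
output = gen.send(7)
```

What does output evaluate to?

Step 1: next() -> yield acc=1.
Step 2: send(10) -> val=10, acc = 1 + 10*4 = 41, yield 41.
Step 3: send(5) -> val=5, acc = 41 + 5*4 = 61, yield 61.
Step 4: send(7) -> val=7, acc = 61 + 7*4 = 89, yield 89.
Therefore output = 89.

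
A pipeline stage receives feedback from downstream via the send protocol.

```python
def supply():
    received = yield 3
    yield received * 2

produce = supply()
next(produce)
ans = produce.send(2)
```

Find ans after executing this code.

Step 1: next(produce) advances to first yield, producing 3.
Step 2: send(2) resumes, received = 2.
Step 3: yield received * 2 = 2 * 2 = 4.
Therefore ans = 4.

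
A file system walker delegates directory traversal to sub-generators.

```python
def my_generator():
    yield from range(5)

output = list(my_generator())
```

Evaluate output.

Step 1: yield from delegates to the iterable, yielding each element.
Step 2: Collected values: [0, 1, 2, 3, 4].
Therefore output = [0, 1, 2, 3, 4].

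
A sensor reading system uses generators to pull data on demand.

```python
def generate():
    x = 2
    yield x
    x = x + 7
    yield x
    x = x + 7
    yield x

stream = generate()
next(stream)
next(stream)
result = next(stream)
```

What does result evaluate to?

Step 1: Trace through generator execution:
  Yield 1: x starts at 2, yield 2
  Yield 2: x = 2 + 7 = 9, yield 9
  Yield 3: x = 9 + 7 = 16, yield 16
Step 2: First next() gets 2, second next() gets the second value, third next() yields 16.
Therefore result = 16.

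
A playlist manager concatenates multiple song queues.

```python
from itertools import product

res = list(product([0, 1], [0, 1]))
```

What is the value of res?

Step 1: product([0, 1], [0, 1]) gives all pairs:
  (0, 0)
  (0, 1)
  (1, 0)
  (1, 1)
Therefore res = [(0, 0), (0, 1), (1, 0), (1, 1)].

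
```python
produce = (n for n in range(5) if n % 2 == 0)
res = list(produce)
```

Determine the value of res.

Step 1: Filter range(5) keeping only even values:
  n=0: even, included
  n=1: odd, excluded
  n=2: even, included
  n=3: odd, excluded
  n=4: even, included
Therefore res = [0, 2, 4].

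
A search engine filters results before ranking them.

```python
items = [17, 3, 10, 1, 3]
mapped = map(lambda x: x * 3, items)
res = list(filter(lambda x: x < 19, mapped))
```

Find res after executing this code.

Step 1: Map x * 3:
  17 -> 51
  3 -> 9
  10 -> 30
  1 -> 3
  3 -> 9
Step 2: Filter for < 19:
  51: removed
  9: kept
  30: removed
  3: kept
  9: kept
Therefore res = [9, 3, 9].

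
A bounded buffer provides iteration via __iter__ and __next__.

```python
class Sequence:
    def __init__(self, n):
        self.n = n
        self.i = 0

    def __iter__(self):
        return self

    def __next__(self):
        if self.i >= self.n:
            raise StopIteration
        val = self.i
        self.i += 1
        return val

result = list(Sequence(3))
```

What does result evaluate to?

Step 1: Sequence(3) creates an iterator counting 0 to 2.
Step 2: list() consumes all values: [0, 1, 2].
Therefore result = [0, 1, 2].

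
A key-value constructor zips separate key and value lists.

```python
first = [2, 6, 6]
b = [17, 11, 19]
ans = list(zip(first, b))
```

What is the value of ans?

Step 1: zip pairs elements at same index:
  Index 0: (2, 17)
  Index 1: (6, 11)
  Index 2: (6, 19)
Therefore ans = [(2, 17), (6, 11), (6, 19)].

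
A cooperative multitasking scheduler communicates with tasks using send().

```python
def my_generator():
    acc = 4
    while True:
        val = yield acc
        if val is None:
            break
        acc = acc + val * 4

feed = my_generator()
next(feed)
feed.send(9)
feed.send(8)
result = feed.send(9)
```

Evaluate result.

Step 1: next() -> yield acc=4.
Step 2: send(9) -> val=9, acc = 4 + 9*4 = 40, yield 40.
Step 3: send(8) -> val=8, acc = 40 + 8*4 = 72, yield 72.
Step 4: send(9) -> val=9, acc = 72 + 9*4 = 108, yield 108.
Therefore result = 108.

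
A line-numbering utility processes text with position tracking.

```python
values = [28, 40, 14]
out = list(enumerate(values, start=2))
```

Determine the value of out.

Step 1: enumerate with start=2:
  (2, 28)
  (3, 40)
  (4, 14)
Therefore out = [(2, 28), (3, 40), (4, 14)].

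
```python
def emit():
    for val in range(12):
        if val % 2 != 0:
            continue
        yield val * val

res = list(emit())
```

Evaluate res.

Step 1: Only yield val**2 when val is divisible by 2:
  val=0: 0 % 2 == 0, yield 0**2 = 0
  val=2: 2 % 2 == 0, yield 2**2 = 4
  val=4: 4 % 2 == 0, yield 4**2 = 16
  val=6: 6 % 2 == 0, yield 6**2 = 36
  val=8: 8 % 2 == 0, yield 8**2 = 64
  val=10: 10 % 2 == 0, yield 10**2 = 100
Therefore res = [0, 4, 16, 36, 64, 100].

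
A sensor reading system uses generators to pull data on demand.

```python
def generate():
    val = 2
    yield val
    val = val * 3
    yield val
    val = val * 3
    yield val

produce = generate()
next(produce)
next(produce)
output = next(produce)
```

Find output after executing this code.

Step 1: Trace through generator execution:
  Yield 1: val starts at 2, yield 2
  Yield 2: val = 2 * 3 = 6, yield 6
  Yield 3: val = 6 * 3 = 18, yield 18
Step 2: First next() gets 2, second next() gets the second value, third next() yields 18.
Therefore output = 18.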